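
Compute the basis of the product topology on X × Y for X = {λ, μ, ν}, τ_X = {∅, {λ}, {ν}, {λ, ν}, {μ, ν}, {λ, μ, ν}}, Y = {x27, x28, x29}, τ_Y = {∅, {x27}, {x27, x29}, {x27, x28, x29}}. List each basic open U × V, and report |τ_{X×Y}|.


Basis B = {∅ × ∅, {λ} × {x27}, {ν} × {x27}, {λ} × {x27, x29}, {λ, ν} × {x27}, {μ, ν} × {x27}, {ν} × {x27, x29}, {λ} × {x27, x28, x29}, {λ, μ, ν} × {x27}, {ν} × {x27, x28, x29}, {λ, ν} × {x27, x29}, {μ, ν} × {x27, x29}, {λ, ν} × {x27, x28, x29}, {λ, μ, ν} × {x27, x29}, {μ, ν} × {x27, x28, x29}, {λ, μ, ν} × {x27, x28, x29}}; |τ_{X×Y}| = 40.

Enumerate products U × V with U ∈ τ_X, V ∈ τ_Y (deduplicated):
  ∅ × ∅ = {} (∅)
  {λ} × {x27} = {(λ,x27)}
  {ν} × {x27} = {(ν,x27)}
  {λ} × {x27, x29} = {(λ,x27), (λ,x29)}
  {λ, ν} × {x27} = {(λ,x27), (ν,x27)}
  {μ, ν} × {x27} = {(μ,x27), (ν,x27)}
  {ν} × {x27, x29} = {(ν,x27), (ν,x29)}
  {λ} × {x27, x28, x29} = {(λ,x27), (λ,x28), (λ,x29)}
  {λ, μ, ν} × {x27} = {(λ,x27), (μ,x27), (ν,x27)}
  {ν} × {x27, x28, x29} = {(ν,x27), (ν,x28), (ν,x29)}
  {λ, ν} × {x27, x29} = {(λ,x27), (λ,x29), (ν,x27), (ν,x29)}
  {μ, ν} × {x27, x29} = {(μ,x27), (μ,x29), (ν,x27), (ν,x29)}
  {λ, ν} × {x27, x28, x29} = {(λ,x27), (λ,x28), (λ,x29), (ν,x27), (ν,x28), (ν,x29)}
  {λ, μ, ν} × {x27, x29} = {(λ,x27), (λ,x29), (μ,x27), (μ,x29), (ν,x27), (ν,x29)}
  {μ, ν} × {x27, x28, x29} = {(μ,x27), (μ,x28), (μ,x29), (ν,x27), (ν,x28), (ν,x29)}
  {λ, μ, ν} × {x27, x28, x29} = {(λ,x27), (λ,x28), (λ,x29), (μ,x27), (μ,x28), (μ,x29), (ν,x27), (ν,x28), (ν,x29)}
These 16 distinct sets form the basis B.
Close under arbitrary unions to get τ_{X×Y}; counting gives |τ_{X×Y}| = 40.


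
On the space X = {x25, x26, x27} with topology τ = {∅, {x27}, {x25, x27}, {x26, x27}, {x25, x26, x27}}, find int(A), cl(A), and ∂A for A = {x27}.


int(A) = {x27}, cl(A) = {x25, x26, x27}, ∂A = {x25, x26}.

Closed sets in (X, τ) are complements of opens:
  closed(X, τ) = {∅, {x25}, {x26}, {x25, x26}, {x25, x26, x27}}.
int(A) = ⋃ {U ∈ τ : U ⊆ A}. Opens contained in A: ∅, {x27}.
Taking the union of these: int(A) = {x27}.
cl(A) = ⋂ {C closed : A ⊆ C}. Closed sets containing A: {x25, x26, x27}.
Intersecting these: cl(A) = {x25, x26, x27}.
∂A = cl(A) ∖ int(A) = {x25, x26, x27} ∖ {x27} = {x25, x26}.


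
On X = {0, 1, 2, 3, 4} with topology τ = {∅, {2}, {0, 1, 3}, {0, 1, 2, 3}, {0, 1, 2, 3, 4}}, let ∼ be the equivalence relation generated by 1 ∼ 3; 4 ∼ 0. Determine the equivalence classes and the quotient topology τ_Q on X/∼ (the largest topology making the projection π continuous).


X/∼ = {[0=4], [1=3], [2]}; |τ_Q| = 3.

Equivalence classes: [0=4], [1=3], [2].
Quotient map π: X → X/∼ sends 0 ↦ [0=4], 1 ↦ [1=3], 2 ↦ [2], 3 ↦ [1=3], 4 ↦ [0=4].
For each subset V ⊆ X/∼, compute π^{-1}(V) ⊆ X and check whether π^{-1}(V) ∈ τ. V is open in τ_Q iff π^{-1}(V) ∈ τ.
  V = {}: π^{-1}(V) = ∅ ∈ τ ✓.
  V = {[0=4]}: π^{-1}(V) = {0, 4} ∉ τ ✗.
  V = {[1=3]}: π^{-1}(V) = {1, 3} ∉ τ ✗.
  V = {[0=4], [1=3]}: π^{-1}(V) = {0, 1, 3, 4} ∉ τ ✗.
  V = {[2]}: π^{-1}(V) = {2} ∈ τ ✓.
  V = {[0=4], [2]}: π^{-1}(V) = {0, 2, 4} ∉ τ ✗.
  V = {[1=3], [2]}: π^{-1}(V) = {1, 2, 3} ∉ τ ✗.
  V = {[0=4], [1=3], [2]}: π^{-1}(V) = {0, 1, 2, 3, 4} ∈ τ ✓.
Open sets in the quotient: τ_Q = {{}, {[2]}, {[0=4], [1=3], [2]}} (3 elements).


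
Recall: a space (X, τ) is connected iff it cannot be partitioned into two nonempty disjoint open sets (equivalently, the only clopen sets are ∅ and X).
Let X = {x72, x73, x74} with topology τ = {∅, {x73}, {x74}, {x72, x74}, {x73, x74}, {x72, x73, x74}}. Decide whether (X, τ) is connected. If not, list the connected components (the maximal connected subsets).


(X, τ) is disconnected; components = [{x73}, {x72, x74}].

Find clopen sets (U ∈ τ with X ∖ U ∈ τ):
  U = ∅, X ∖ U = {x72, x73, x74} — both open, so U is clopen.
  U = {x73}, X ∖ U = {x72, x74} — both open, so U is clopen.
  U = {x72, x74}, X ∖ U = {x73} — both open, so U is clopen.
  U = {x72, x73, x74}, X ∖ U = ∅ — both open, so U is clopen.
Nontrivial clopen(s) exist: e.g. {x73}. So (X, τ) is disconnected.
Compute connected components by grouping points that agree on all clopens:
  component: {x73}
  component: {x72, x74}


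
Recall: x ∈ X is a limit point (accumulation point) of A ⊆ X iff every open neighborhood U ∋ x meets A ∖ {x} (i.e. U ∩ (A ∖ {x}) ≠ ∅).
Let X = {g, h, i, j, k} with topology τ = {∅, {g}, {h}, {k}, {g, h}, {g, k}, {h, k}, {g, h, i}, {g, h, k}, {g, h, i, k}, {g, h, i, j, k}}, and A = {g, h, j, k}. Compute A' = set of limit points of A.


A' = {i, j}

For each x ∈ X, list the open sets U ∈ τ with x ∈ U, then check whether U ∩ (A ∖ {x}) ≠ ∅ for every such U.
  x = g: open {g} ∋ x has {g} ∩ (A ∖ {g}) = ∅, so x is NOT a limit point.
  x = h: open {h} ∋ x has {h} ∩ (A ∖ {h}) = ∅, so x is NOT a limit point.
  x = i: opens ∋ x are {g, h, i}, {g, h, i, k}, {g, h, i, j, k}; each meets A ∖ {i}, so x IS a limit point.
  x = j: opens ∋ x are {g, h, i, j, k}; each meets A ∖ {j}, so x IS a limit point.
  x = k: open {k} ∋ x has {k} ∩ (A ∖ {k}) = ∅, so x is NOT a limit point.
Collecting: A' = {i, j}.


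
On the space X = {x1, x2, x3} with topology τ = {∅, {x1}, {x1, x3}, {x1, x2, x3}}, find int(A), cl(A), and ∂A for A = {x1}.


int(A) = {x1}, cl(A) = {x1, x2, x3}, ∂A = {x2, x3}.

Closed sets in (X, τ) are complements of opens:
  closed(X, τ) = {∅, {x2}, {x2, x3}, {x1, x2, x3}}.
int(A) = ⋃ {U ∈ τ : U ⊆ A}. Opens contained in A: ∅, {x1}.
Taking the union of these: int(A) = {x1}.
cl(A) = ⋂ {C closed : A ⊆ C}. Closed sets containing A: {x1, x2, x3}.
Intersecting these: cl(A) = {x1, x2, x3}.
∂A = cl(A) ∖ int(A) = {x1, x2, x3} ∖ {x1} = {x2, x3}.


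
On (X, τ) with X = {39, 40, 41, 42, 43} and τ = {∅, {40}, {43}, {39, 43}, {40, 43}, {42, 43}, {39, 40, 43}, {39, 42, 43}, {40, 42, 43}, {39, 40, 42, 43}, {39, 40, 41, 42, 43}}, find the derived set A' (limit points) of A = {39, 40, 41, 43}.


A' = {39, 41, 42}

For each x ∈ X, list the open sets U ∈ τ with x ∈ U, then check whether U ∩ (A ∖ {x}) ≠ ∅ for every such U.
  x = 39: opens ∋ x are {39, 43}, {39, 40, 43}, {39, 42, 43}, {39, 40, 42, 43}, {39, 40, 41, 42, 43}; each meets A ∖ {39}, so x IS a limit point.
  x = 40: open {40} ∋ x has {40} ∩ (A ∖ {40}) = ∅, so x is NOT a limit point.
  x = 41: opens ∋ x are {39, 40, 41, 42, 43}; each meets A ∖ {41}, so x IS a limit point.
  x = 42: opens ∋ x are {42, 43}, {39, 42, 43}, {40, 42, 43}, {39, 40, 42, 43}, {39, 40, 41, 42, 43}; each meets A ∖ {42}, so x IS a limit point.
  x = 43: open {43} ∋ x has {43} ∩ (A ∖ {43}) = ∅, so x is NOT a limit point.
Collecting: A' = {39, 41, 42}.


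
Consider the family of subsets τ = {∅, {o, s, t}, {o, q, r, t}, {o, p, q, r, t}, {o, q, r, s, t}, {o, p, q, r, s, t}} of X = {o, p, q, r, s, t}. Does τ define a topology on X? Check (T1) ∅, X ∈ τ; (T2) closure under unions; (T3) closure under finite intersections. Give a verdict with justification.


τ is NOT a topology on X.

Axiom (T1): ∅ ∈ τ? Yes; X ∈ τ? Yes.
Axiom (T2/T3): check pairwise unions and intersections of members of τ.
Counterexample for (T3): {o, s, t} ∩ {o, q, r, t} = {o, t} ∉ τ. Therefore τ is NOT a topology.


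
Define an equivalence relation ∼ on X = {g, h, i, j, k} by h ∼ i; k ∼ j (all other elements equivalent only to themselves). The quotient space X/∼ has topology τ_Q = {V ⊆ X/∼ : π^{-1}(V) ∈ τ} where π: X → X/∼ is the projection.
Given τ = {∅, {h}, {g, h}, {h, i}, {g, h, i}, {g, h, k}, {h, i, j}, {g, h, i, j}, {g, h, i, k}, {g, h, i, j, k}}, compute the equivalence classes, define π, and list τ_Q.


X/∼ = {[g], [h=i], [j=k]}; |τ_Q| = 4.

Equivalence classes: [g], [h=i], [j=k].
Quotient map π: X → X/∼ sends g ↦ [g], h ↦ [h=i], i ↦ [h=i], j ↦ [j=k], k ↦ [j=k].
For each subset V ⊆ X/∼, compute π^{-1}(V) ⊆ X and check whether π^{-1}(V) ∈ τ. V is open in τ_Q iff π^{-1}(V) ∈ τ.
  V = {}: π^{-1}(V) = ∅ ∈ τ ✓.
  V = {[g]}: π^{-1}(V) = {g} ∉ τ ✗.
  V = {[h=i]}: π^{-1}(V) = {h, i} ∈ τ ✓.
  V = {[g], [h=i]}: π^{-1}(V) = {g, h, i} ∈ τ ✓.
  V = {[j=k]}: π^{-1}(V) = {j, k} ∉ τ ✗.
  V = {[g], [j=k]}: π^{-1}(V) = {g, j, k} ∉ τ ✗.
  V = {[h=i], [j=k]}: π^{-1}(V) = {h, i, j, k} ∉ τ ✗.
  V = {[g], [h=i], [j=k]}: π^{-1}(V) = {g, h, i, j, k} ∈ τ ✓.
Open sets in the quotient: τ_Q = {{}, {[h=i]}, {[g], [h=i]}, {[g], [h=i], [j=k]}} (4 elements).


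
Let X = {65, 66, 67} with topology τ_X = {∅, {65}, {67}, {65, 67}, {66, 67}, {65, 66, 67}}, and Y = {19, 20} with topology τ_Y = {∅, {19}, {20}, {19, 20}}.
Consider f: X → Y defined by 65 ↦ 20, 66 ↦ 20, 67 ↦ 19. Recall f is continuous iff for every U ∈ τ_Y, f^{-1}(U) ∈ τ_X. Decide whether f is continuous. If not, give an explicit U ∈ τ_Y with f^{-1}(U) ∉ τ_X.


f is NOT continuous.

Compute f^{-1}(U) for each U ∈ τ_Y:
  U = ∅: f^{-1}(U) = ∅ ∈ τ_X ✓.
  U = {19}: f^{-1}(U) = {67} ∈ τ_X ✓.
  U = {20}: f^{-1}(U) = {65, 66} ∉ τ_X ✗.
  U = {19, 20}: f^{-1}(U) = {65, 66, 67} ∈ τ_X ✓.
Found U = {20} with f^{-1}(U) = {65, 66} not in τ_X. Therefore f is NOT continuous.


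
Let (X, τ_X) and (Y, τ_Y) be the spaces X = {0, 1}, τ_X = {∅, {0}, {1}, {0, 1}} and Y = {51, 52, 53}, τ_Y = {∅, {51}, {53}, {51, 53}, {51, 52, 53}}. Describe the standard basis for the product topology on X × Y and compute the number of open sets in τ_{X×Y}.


Basis B = {∅ × ∅, {0} × {51}, {0} × {53}, {1} × {51}, {1} × {53}, {0} × {51, 53}, {0, 1} × {51}, {0, 1} × {53}, {1} × {51, 53}, {0} × {51, 52, 53}, {1} × {51, 52, 53}, {0, 1} × {51, 53}, {0, 1} × {51, 52, 53}}; |τ_{X×Y}| = 25.

Enumerate products U × V with U ∈ τ_X, V ∈ τ_Y (deduplicated):
  ∅ × ∅ = {} (∅)
  {0} × {51} = {(0,51)}
  {0} × {53} = {(0,53)}
  {1} × {51} = {(1,51)}
  {1} × {53} = {(1,53)}
  {0} × {51, 53} = {(0,51), (0,53)}
  {0, 1} × {51} = {(0,51), (1,51)}
  {0, 1} × {53} = {(0,53), (1,53)}
  {1} × {51, 53} = {(1,51), (1,53)}
  {0} × {51, 52, 53} = {(0,51), (0,52), (0,53)}
  {1} × {51, 52, 53} = {(1,51), (1,52), (1,53)}
  {0, 1} × {51, 53} = {(0,51), (0,53), (1,51), (1,53)}
  {0, 1} × {51, 52, 53} = {(0,51), (0,52), (0,53), (1,51), (1,52), (1,53)}
These 13 distinct sets form the basis B.
Close under arbitrary unions to get τ_{X×Y}; counting gives |τ_{X×Y}| = 25.


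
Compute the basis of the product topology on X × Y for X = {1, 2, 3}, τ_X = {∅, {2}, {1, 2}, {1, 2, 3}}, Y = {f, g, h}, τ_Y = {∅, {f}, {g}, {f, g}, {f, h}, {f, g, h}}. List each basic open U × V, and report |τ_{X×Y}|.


Basis B = {∅ × ∅, {2} × {f}, {2} × {g}, {1, 2} × {f}, {1, 2} × {g}, {2} × {f, g}, {2} × {f, h}, {1, 2, 3} × {f}, {1, 2, 3} × {g}, {2} × {f, g, h}, {1, 2} × {f, g}, {1, 2} × {f, h}, {1, 2} × {f, g, h}, {1, 2, 3} × {f, g}, {1, 2, 3} × {f, h}, {1, 2, 3} × {f, g, h}}; |τ_{X×Y}| = 40.

Enumerate products U × V with U ∈ τ_X, V ∈ τ_Y (deduplicated):
  ∅ × ∅ = {} (∅)
  {2} × {f} = {(2,f)}
  {2} × {g} = {(2,g)}
  {1, 2} × {f} = {(1,f), (2,f)}
  {1, 2} × {g} = {(1,g), (2,g)}
  {2} × {f, g} = {(2,f), (2,g)}
  {2} × {f, h} = {(2,f), (2,h)}
  {1, 2, 3} × {f} = {(1,f), (2,f), (3,f)}
  {1, 2, 3} × {g} = {(1,g), (2,g), (3,g)}
  {2} × {f, g, h} = {(2,f), (2,g), (2,h)}
  {1, 2} × {f, g} = {(1,f), (1,g), (2,f), (2,g)}
  {1, 2} × {f, h} = {(1,f), (1,h), (2,f), (2,h)}
  {1, 2} × {f, g, h} = {(1,f), (1,g), (1,h), (2,f), (2,g), (2,h)}
  {1, 2, 3} × {f, g} = {(1,f), (1,g), (2,f), (2,g), (3,f), (3,g)}
  {1, 2, 3} × {f, h} = {(1,f), (1,h), (2,f), (2,h), (3,f), (3,h)}
  {1, 2, 3} × {f, g, h} = {(1,f), (1,g), (1,h), (2,f), (2,g), (2,h), (3,f), (3,g), (3,h)}
These 16 distinct sets form the basis B.
Close under arbitrary unions to get τ_{X×Y}; counting gives |τ_{X×Y}| = 40.


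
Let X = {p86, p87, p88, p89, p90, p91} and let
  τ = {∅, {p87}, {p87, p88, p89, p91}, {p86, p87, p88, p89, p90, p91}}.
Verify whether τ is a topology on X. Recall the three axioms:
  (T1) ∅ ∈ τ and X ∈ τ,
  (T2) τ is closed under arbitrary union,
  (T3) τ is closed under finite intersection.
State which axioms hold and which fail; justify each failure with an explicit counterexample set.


τ IS a topology on X.

Axiom (T1): ∅ ∈ τ? Yes; X ∈ τ? Yes.
Axiom (T2/T3): check pairwise unions and intersections of members of τ.
All pairwise intersections and unions checked — each lies in τ. Therefore τ satisfies (T1), (T2), (T3): it IS a topology on X.


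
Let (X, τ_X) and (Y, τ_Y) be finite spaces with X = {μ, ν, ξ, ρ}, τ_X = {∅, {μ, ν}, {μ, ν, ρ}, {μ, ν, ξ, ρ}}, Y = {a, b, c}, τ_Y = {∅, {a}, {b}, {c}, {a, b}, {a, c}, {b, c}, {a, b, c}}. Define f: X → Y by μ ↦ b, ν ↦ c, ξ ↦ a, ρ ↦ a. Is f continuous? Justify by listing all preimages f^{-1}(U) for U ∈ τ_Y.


f is NOT continuous.

Compute f^{-1}(U) for each U ∈ τ_Y:
  U = ∅: f^{-1}(U) = ∅ ∈ τ_X ✓.
  U = {a}: f^{-1}(U) = {ξ, ρ} ∉ τ_X ✗.
  U = {b}: f^{-1}(U) = {μ} ∉ τ_X ✗.
  U = {c}: f^{-1}(U) = {ν} ∉ τ_X ✗.
  U = {a, b}: f^{-1}(U) = {μ, ξ, ρ} ∉ τ_X ✗.
  U = {a, c}: f^{-1}(U) = {ν, ξ, ρ} ∉ τ_X ✗.
  U = {b, c}: f^{-1}(U) = {μ, ν} ∈ τ_X ✓.
  U = {a, b, c}: f^{-1}(U) = {μ, ν, ξ, ρ} ∈ τ_X ✓.
Found U = {a} with f^{-1}(U) = {ξ, ρ} not in τ_X. Therefore f is NOT continuous.


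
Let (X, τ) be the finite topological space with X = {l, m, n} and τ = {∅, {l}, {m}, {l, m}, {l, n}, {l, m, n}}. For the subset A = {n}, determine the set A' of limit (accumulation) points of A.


A' = ∅

For each x ∈ X, list the open sets U ∈ τ with x ∈ U, then check whether U ∩ (A ∖ {x}) ≠ ∅ for every such U.
  x = l: open {l} ∋ x has {l} ∩ (A ∖ {l}) = ∅, so x is NOT a limit point.
  x = m: open {m} ∋ x has {m} ∩ (A ∖ {m}) = ∅, so x is NOT a limit point.
  x = n: open {l, n} ∋ x has {l, n} ∩ (A ∖ {n}) = ∅, so x is NOT a limit point.
Collecting: A' = ∅.


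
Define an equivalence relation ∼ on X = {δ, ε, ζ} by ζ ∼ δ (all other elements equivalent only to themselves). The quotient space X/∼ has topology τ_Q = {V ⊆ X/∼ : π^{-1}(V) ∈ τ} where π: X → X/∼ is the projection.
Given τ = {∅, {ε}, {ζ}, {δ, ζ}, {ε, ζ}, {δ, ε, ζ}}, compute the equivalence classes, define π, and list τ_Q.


X/∼ = {[δ=ζ], [ε]}; |τ_Q| = 4.

Equivalence classes: [δ=ζ], [ε].
Quotient map π: X → X/∼ sends δ ↦ [δ=ζ], ε ↦ [ε], ζ ↦ [δ=ζ].
For each subset V ⊆ X/∼, compute π^{-1}(V) ⊆ X and check whether π^{-1}(V) ∈ τ. V is open in τ_Q iff π^{-1}(V) ∈ τ.
  V = {}: π^{-1}(V) = ∅ ∈ τ ✓.
  V = {[δ=ζ]}: π^{-1}(V) = {δ, ζ} ∈ τ ✓.
  V = {[ε]}: π^{-1}(V) = {ε} ∈ τ ✓.
  V = {[δ=ζ], [ε]}: π^{-1}(V) = {δ, ε, ζ} ∈ τ ✓.
Open sets in the quotient: τ_Q = {{}, {[δ=ζ]}, {[ε]}, {[δ=ζ], [ε]}} (4 elements).


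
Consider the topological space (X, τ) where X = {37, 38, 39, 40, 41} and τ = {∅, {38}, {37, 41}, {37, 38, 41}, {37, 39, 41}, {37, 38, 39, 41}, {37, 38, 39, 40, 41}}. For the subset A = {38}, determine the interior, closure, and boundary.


int(A) = {38}, cl(A) = {38, 40}, ∂A = {40}.

Closed sets in (X, τ) are complements of opens:
  closed(X, τ) = {∅, {40}, {38, 40}, {39, 40}, {38, 39, 40}, {37, 39, 40, 41}, {37, 38, 39, 40, 41}}.
int(A) = ⋃ {U ∈ τ : U ⊆ A}. Opens contained in A: ∅, {38}.
Taking the union of these: int(A) = {38}.
cl(A) = ⋂ {C closed : A ⊆ C}. Closed sets containing A: {38, 40}, {38, 39, 40}, {37, 38, 39, 40, 41}.
Intersecting these: cl(A) = {38, 40}.
∂A = cl(A) ∖ int(A) = {38, 40} ∖ {38} = {40}.


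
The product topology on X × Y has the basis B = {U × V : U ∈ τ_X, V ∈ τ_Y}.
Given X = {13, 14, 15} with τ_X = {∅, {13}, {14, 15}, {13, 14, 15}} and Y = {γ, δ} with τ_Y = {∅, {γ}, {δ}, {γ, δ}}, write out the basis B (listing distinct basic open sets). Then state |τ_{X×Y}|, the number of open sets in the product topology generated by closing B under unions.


Basis B = {∅ × ∅, {13} × {γ}, {13} × {δ}, {13} × {γ, δ}, {14, 15} × {γ}, {14, 15} × {δ}, {13, 14, 15} × {γ}, {13, 14, 15} × {δ}, {14, 15} × {γ, δ}, {13, 14, 15} × {γ, δ}}; |τ_{X×Y}| = 16.

Enumerate products U × V with U ∈ τ_X, V ∈ τ_Y (deduplicated):
  ∅ × ∅ = {} (∅)
  {13} × {γ} = {(13,γ)}
  {13} × {δ} = {(13,δ)}
  {13} × {γ, δ} = {(13,γ), (13,δ)}
  {14, 15} × {γ} = {(14,γ), (15,γ)}
  {14, 15} × {δ} = {(14,δ), (15,δ)}
  {13, 14, 15} × {γ} = {(13,γ), (14,γ), (15,γ)}
  {13, 14, 15} × {δ} = {(13,δ), (14,δ), (15,δ)}
  {14, 15} × {γ, δ} = {(14,γ), (14,δ), (15,γ), (15,δ)}
  {13, 14, 15} × {γ, δ} = {(13,γ), (13,δ), (14,γ), (14,δ), (15,γ), (15,δ)}
These 10 distinct sets form the basis B.
Close under arbitrary unions to get τ_{X×Y}; counting gives |τ_{X×Y}| = 16.


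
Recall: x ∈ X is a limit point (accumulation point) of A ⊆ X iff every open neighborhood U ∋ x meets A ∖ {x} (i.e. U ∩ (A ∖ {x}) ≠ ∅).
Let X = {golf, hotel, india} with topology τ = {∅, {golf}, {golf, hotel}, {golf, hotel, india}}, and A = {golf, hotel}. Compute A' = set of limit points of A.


A' = {hotel, india}

For each x ∈ X, list the open sets U ∈ τ with x ∈ U, then check whether U ∩ (A ∖ {x}) ≠ ∅ for every such U.
  x = golf: open {golf} ∋ x has {golf} ∩ (A ∖ {golf}) = ∅, so x is NOT a limit point.
  x = hotel: opens ∋ x are {golf, hotel}, {golf, hotel, india}; each meets A ∖ {hotel}, so x IS a limit point.
  x = india: opens ∋ x are {golf, hotel, india}; each meets A ∖ {india}, so x IS a limit point.
Collecting: A' = {hotel, india}.


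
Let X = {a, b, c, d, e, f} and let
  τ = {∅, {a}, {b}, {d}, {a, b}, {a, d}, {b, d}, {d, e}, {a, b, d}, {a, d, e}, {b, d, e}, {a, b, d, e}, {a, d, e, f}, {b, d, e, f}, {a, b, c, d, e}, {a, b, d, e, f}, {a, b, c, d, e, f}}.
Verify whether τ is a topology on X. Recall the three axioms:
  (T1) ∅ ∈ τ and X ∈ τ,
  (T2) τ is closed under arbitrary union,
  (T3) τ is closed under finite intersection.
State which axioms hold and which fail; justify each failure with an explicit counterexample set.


τ is NOT a topology on X.

Axiom (T1): ∅ ∈ τ? Yes; X ∈ τ? Yes.
Axiom (T2/T3): check pairwise unions and intersections of members of τ.
Counterexample for (T3): {a, d, e, f} ∩ {b, d, e, f} = {d, e, f} ∉ τ. Therefore τ is NOT a topology.


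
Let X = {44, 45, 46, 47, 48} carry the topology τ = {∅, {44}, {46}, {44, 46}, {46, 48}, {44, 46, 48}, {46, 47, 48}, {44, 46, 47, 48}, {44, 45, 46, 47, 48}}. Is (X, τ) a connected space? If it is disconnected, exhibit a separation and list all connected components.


(X, τ) is connected.

Find clopen sets (U ∈ τ with X ∖ U ∈ τ):
  U = ∅, X ∖ U = {44, 45, 46, 47, 48} — both open, so U is clopen.
  U = {44, 45, 46, 47, 48}, X ∖ U = ∅ — both open, so U is clopen.
Only trivial clopens (∅ and X) exist, so (X, τ) is connected.
Compute connected components by grouping points that agree on all clopens:
  component: {44, 45, 46, 47, 48}


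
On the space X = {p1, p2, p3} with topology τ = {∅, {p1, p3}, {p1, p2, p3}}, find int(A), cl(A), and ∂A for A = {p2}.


int(A) = ∅, cl(A) = {p2}, ∂A = {p2}.

Closed sets in (X, τ) are complements of opens:
  closed(X, τ) = {∅, {p2}, {p1, p2, p3}}.
int(A) = ⋃ {U ∈ τ : U ⊆ A}. Opens contained in A: ∅.
Taking the union of these: int(A) = ∅.
cl(A) = ⋂ {C closed : A ⊆ C}. Closed sets containing A: {p2}, {p1, p2, p3}.
Intersecting these: cl(A) = {p2}.
∂A = cl(A) ∖ int(A) = {p2} ∖ ∅ = {p2}.


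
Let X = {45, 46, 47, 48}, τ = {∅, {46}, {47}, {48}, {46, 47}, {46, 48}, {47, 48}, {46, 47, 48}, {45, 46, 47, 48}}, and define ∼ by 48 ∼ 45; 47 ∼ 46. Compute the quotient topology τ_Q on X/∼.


X/∼ = {[45=48], [46=47]}; |τ_Q| = 3.

Equivalence classes: [45=48], [46=47].
Quotient map π: X → X/∼ sends 45 ↦ [45=48], 46 ↦ [46=47], 47 ↦ [46=47], 48 ↦ [45=48].
For each subset V ⊆ X/∼, compute π^{-1}(V) ⊆ X and check whether π^{-1}(V) ∈ τ. V is open in τ_Q iff π^{-1}(V) ∈ τ.
  V = {}: π^{-1}(V) = ∅ ∈ τ ✓.
  V = {[45=48]}: π^{-1}(V) = {45, 48} ∉ τ ✗.
  V = {[46=47]}: π^{-1}(V) = {46, 47} ∈ τ ✓.
  V = {[45=48], [46=47]}: π^{-1}(V) = {45, 46, 47, 48} ∈ τ ✓.
Open sets in the quotient: τ_Q = {{}, {[46=47]}, {[45=48], [46=47]}} (3 elements).


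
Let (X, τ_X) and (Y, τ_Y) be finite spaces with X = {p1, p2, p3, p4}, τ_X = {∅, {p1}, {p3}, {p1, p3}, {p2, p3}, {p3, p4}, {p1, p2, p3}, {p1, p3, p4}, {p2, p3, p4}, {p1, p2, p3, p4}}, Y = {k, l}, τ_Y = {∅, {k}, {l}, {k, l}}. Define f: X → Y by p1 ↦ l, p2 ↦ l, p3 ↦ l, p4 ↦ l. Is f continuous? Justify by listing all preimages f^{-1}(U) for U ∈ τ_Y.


f IS continuous.

Compute f^{-1}(U) for each U ∈ τ_Y:
  U = ∅: f^{-1}(U) = ∅ ∈ τ_X ✓.
  U = {k}: f^{-1}(U) = ∅ ∈ τ_X ✓.
  U = {l}: f^{-1}(U) = {p1, p2, p3, p4} ∈ τ_X ✓.
  U = {k, l}: f^{-1}(U) = {p1, p2, p3, p4} ∈ τ_X ✓.
Every preimage lies in τ_X, so f IS continuous.


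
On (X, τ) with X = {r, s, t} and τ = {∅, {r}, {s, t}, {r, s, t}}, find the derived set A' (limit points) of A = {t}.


A' = {s}

For each x ∈ X, list the open sets U ∈ τ with x ∈ U, then check whether U ∩ (A ∖ {x}) ≠ ∅ for every such U.
  x = r: open {r} ∋ x has {r} ∩ (A ∖ {r}) = ∅, so x is NOT a limit point.
  x = s: opens ∋ x are {s, t}, {r, s, t}; each meets A ∖ {s}, so x IS a limit point.
  x = t: open {s, t} ∋ x has {s, t} ∩ (A ∖ {t}) = ∅, so x is NOT a limit point.
Collecting: A' = {s}.


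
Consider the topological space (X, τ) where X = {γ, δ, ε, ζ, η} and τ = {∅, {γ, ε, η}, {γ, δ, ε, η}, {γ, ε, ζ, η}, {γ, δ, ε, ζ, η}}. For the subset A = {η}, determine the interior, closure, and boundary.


int(A) = ∅, cl(A) = {γ, δ, ε, ζ, η}, ∂A = {γ, δ, ε, ζ, η}.

Closed sets in (X, τ) are complements of opens:
  closed(X, τ) = {∅, {δ}, {ζ}, {δ, ζ}, {γ, δ, ε, ζ, η}}.
int(A) = ⋃ {U ∈ τ : U ⊆ A}. Opens contained in A: ∅.
Taking the union of these: int(A) = ∅.
cl(A) = ⋂ {C closed : A ⊆ C}. Closed sets containing A: {γ, δ, ε, ζ, η}.
Intersecting these: cl(A) = {γ, δ, ε, ζ, η}.
∂A = cl(A) ∖ int(A) = {γ, δ, ε, ζ, η} ∖ ∅ = {γ, δ, ε, ζ, η}.


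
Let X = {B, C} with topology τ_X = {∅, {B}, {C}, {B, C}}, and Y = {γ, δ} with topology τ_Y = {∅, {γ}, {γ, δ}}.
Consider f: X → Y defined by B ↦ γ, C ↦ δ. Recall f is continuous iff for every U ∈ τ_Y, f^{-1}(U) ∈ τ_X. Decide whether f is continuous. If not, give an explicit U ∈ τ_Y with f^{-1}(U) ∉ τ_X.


f IS continuous.

Compute f^{-1}(U) for each U ∈ τ_Y:
  U = ∅: f^{-1}(U) = ∅ ∈ τ_X ✓.
  U = {γ}: f^{-1}(U) = {B} ∈ τ_X ✓.
  U = {γ, δ}: f^{-1}(U) = {B, C} ∈ τ_X ✓.
Every preimage lies in τ_X, so f IS continuous.


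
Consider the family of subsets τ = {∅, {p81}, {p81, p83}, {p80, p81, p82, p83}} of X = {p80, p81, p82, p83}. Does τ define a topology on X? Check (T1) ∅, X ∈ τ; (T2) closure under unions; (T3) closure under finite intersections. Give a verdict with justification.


τ IS a topology on X.

Axiom (T1): ∅ ∈ τ? Yes; X ∈ τ? Yes.
Axiom (T2/T3): check pairwise unions and intersections of members of τ.
All pairwise intersections and unions checked — each lies in τ. Therefore τ satisfies (T1), (T2), (T3): it IS a topology on X.


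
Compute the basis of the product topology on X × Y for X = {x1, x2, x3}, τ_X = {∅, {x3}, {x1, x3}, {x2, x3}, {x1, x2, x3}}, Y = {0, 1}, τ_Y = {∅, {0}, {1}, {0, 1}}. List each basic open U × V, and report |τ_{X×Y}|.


Basis B = {∅ × ∅, {x3} × {0}, {x3} × {1}, {x1, x3} × {0}, {x1, x3} × {1}, {x2, x3} × {0}, {x2, x3} × {1}, {x3} × {0, 1}, {x1, x2, x3} × {0}, {x1, x2, x3} × {1}, {x1, x3} × {0, 1}, {x2, x3} × {0, 1}, {x1, x2, x3} × {0, 1}}; |τ_{X×Y}| = 25.

Enumerate products U × V with U ∈ τ_X, V ∈ τ_Y (deduplicated):
  ∅ × ∅ = {} (∅)
  {x3} × {0} = {(x3,0)}
  {x3} × {1} = {(x3,1)}
  {x1, x3} × {0} = {(x1,0), (x3,0)}
  {x1, x3} × {1} = {(x1,1), (x3,1)}
  {x2, x3} × {0} = {(x2,0), (x3,0)}
  {x2, x3} × {1} = {(x2,1), (x3,1)}
  {x3} × {0, 1} = {(x3,0), (x3,1)}
  {x1, x2, x3} × {0} = {(x1,0), (x2,0), (x3,0)}
  {x1, x2, x3} × {1} = {(x1,1), (x2,1), (x3,1)}
  {x1, x3} × {0, 1} = {(x1,0), (x1,1), (x3,0), (x3,1)}
  {x2, x3} × {0, 1} = {(x2,0), (x2,1), (x3,0), (x3,1)}
  {x1, x2, x3} × {0, 1} = {(x1,0), (x1,1), (x2,0), (x2,1), (x3,0), (x3,1)}
These 13 distinct sets form the basis B.
Close under arbitrary unions to get τ_{X×Y}; counting gives |τ_{X×Y}| = 25.


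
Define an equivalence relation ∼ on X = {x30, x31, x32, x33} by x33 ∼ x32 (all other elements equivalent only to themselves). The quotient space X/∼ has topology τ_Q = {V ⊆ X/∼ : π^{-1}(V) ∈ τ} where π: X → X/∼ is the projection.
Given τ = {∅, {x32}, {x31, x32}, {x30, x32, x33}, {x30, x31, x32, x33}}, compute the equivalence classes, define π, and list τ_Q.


X/∼ = {[x30], [x31], [x32=x33]}; |τ_Q| = 3.

Equivalence classes: [x30], [x31], [x32=x33].
Quotient map π: X → X/∼ sends x30 ↦ [x30], x31 ↦ [x31], x32 ↦ [x32=x33], x33 ↦ [x32=x33].
For each subset V ⊆ X/∼, compute π^{-1}(V) ⊆ X and check whether π^{-1}(V) ∈ τ. V is open in τ_Q iff π^{-1}(V) ∈ τ.
  V = {}: π^{-1}(V) = ∅ ∈ τ ✓.
  V = {[x30]}: π^{-1}(V) = {x30} ∉ τ ✗.
  V = {[x31]}: π^{-1}(V) = {x31} ∉ τ ✗.
  V = {[x30], [x31]}: π^{-1}(V) = {x30, x31} ∉ τ ✗.
  V = {[x32=x33]}: π^{-1}(V) = {x32, x33} ∉ τ ✗.
  V = {[x30], [x32=x33]}: π^{-1}(V) = {x30, x32, x33} ∈ τ ✓.
  V = {[x31], [x32=x33]}: π^{-1}(V) = {x31, x32, x33} ∉ τ ✗.
  V = {[x30], [x31], [x32=x33]}: π^{-1}(V) = {x30, x31, x32, x33} ∈ τ ✓.
Open sets in the quotient: τ_Q = {{}, {[x30], [x32=x33]}, {[x30], [x31], [x32=x33]}} (3 elements).


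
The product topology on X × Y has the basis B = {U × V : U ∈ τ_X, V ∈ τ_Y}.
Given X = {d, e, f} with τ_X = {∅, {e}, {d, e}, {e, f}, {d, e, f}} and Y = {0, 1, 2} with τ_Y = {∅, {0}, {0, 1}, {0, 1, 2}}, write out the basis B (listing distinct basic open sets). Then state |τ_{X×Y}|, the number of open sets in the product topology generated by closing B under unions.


Basis B = {∅ × ∅, {e} × {0}, {d, e} × {0}, {e} × {0, 1}, {e, f} × {0}, {d, e, f} × {0}, {e} × {0, 1, 2}, {d, e} × {0, 1}, {e, f} × {0, 1}, {d, e} × {0, 1, 2}, {d, e, f} × {0, 1}, {e, f} × {0, 1, 2}, {d, e, f} × {0, 1, 2}}; |τ_{X×Y}| = 30.

Enumerate products U × V with U ∈ τ_X, V ∈ τ_Y (deduplicated):
  ∅ × ∅ = {} (∅)
  {e} × {0} = {(e,0)}
  {d, e} × {0} = {(d,0), (e,0)}
  {e} × {0, 1} = {(e,0), (e,1)}
  {e, f} × {0} = {(e,0), (f,0)}
  {d, e, f} × {0} = {(d,0), (e,0), (f,0)}
  {e} × {0, 1, 2} = {(e,0), (e,1), (e,2)}
  {d, e} × {0, 1} = {(d,0), (d,1), (e,0), (e,1)}
  {e, f} × {0, 1} = {(e,0), (e,1), (f,0), (f,1)}
  {d, e} × {0, 1, 2} = {(d,0), (d,1), (d,2), (e,0), (e,1), (e,2)}
  {d, e, f} × {0, 1} = {(d,0), (d,1), (e,0), (e,1), (f,0), (f,1)}
  {e, f} × {0, 1, 2} = {(e,0), (e,1), (e,2), (f,0), (f,1), (f,2)}
  {d, e, f} × {0, 1, 2} = {(d,0), (d,1), (d,2), (e,0), (e,1), (e,2), (f,0), (f,1), (f,2)}
These 13 distinct sets form the basis B.
Close under arbitrary unions to get τ_{X×Y}; counting gives |τ_{X×Y}| = 30.


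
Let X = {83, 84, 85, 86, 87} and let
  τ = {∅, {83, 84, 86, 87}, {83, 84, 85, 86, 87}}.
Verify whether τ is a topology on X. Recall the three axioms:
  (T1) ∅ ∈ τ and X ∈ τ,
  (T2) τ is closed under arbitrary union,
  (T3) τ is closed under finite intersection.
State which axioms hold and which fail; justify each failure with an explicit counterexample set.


τ IS a topology on X.

Axiom (T1): ∅ ∈ τ? Yes; X ∈ τ? Yes.
Axiom (T2/T3): check pairwise unions and intersections of members of τ.
All pairwise intersections and unions checked — each lies in τ. Therefore τ satisfies (T1), (T2), (T3): it IS a topology on X.


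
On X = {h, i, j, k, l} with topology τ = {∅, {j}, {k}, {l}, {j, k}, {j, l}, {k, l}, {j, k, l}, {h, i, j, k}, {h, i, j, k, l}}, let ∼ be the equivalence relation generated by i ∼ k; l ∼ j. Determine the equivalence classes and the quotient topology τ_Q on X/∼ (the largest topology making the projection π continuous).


X/∼ = {[h], [i=k], [j=l]}; |τ_Q| = 3.

Equivalence classes: [h], [i=k], [j=l].
Quotient map π: X → X/∼ sends h ↦ [h], i ↦ [i=k], j ↦ [j=l], k ↦ [i=k], l ↦ [j=l].
For each subset V ⊆ X/∼, compute π^{-1}(V) ⊆ X and check whether π^{-1}(V) ∈ τ. V is open in τ_Q iff π^{-1}(V) ∈ τ.
  V = {}: π^{-1}(V) = ∅ ∈ τ ✓.
  V = {[h]}: π^{-1}(V) = {h} ∉ τ ✗.
  V = {[i=k]}: π^{-1}(V) = {i, k} ∉ τ ✗.
  V = {[h], [i=k]}: π^{-1}(V) = {h, i, k} ∉ τ ✗.
  V = {[j=l]}: π^{-1}(V) = {j, l} ∈ τ ✓.
  V = {[h], [j=l]}: π^{-1}(V) = {h, j, l} ∉ τ ✗.
  V = {[i=k], [j=l]}: π^{-1}(V) = {i, j, k, l} ∉ τ ✗.
  V = {[h], [i=k], [j=l]}: π^{-1}(V) = {h, i, j, k, l} ∈ τ ✓.
Open sets in the quotient: τ_Q = {{}, {[j=l]}, {[h], [i=k], [j=l]}} (3 elements).


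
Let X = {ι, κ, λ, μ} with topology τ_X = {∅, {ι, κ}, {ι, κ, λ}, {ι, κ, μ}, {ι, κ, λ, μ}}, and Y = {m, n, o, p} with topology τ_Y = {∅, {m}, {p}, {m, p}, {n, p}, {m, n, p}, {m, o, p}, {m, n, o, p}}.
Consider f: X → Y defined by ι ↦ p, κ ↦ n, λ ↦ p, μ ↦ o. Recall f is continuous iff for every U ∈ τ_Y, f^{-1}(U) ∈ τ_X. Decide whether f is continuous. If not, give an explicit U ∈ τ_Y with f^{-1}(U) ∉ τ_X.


f is NOT continuous.

Compute f^{-1}(U) for each U ∈ τ_Y:
  U = ∅: f^{-1}(U) = ∅ ∈ τ_X ✓.
  U = {m}: f^{-1}(U) = ∅ ∈ τ_X ✓.
  U = {p}: f^{-1}(U) = {ι, λ} ∉ τ_X ✗.
  U = {m, p}: f^{-1}(U) = {ι, λ} ∉ τ_X ✗.
  U = {n, p}: f^{-1}(U) = {ι, κ, λ} ∈ τ_X ✓.
  U = {m, n, p}: f^{-1}(U) = {ι, κ, λ} ∈ τ_X ✓.
  U = {m, o, p}: f^{-1}(U) = {ι, λ, μ} ∉ τ_X ✗.
  U = {m, n, o, p}: f^{-1}(U) = {ι, κ, λ, μ} ∈ τ_X ✓.
Found U = {p} with f^{-1}(U) = {ι, λ} not in τ_X. Therefore f is NOT continuous.


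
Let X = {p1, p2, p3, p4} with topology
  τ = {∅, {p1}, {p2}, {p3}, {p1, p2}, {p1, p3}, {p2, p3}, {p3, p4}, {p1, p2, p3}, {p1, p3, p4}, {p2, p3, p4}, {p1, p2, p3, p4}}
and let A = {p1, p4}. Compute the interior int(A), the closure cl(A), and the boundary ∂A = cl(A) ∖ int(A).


int(A) = {p1}, cl(A) = {p1, p4}, ∂A = {p4}.

Closed sets in (X, τ) are complements of opens:
  closed(X, τ) = {∅, {p1}, {p2}, {p4}, {p1, p2}, {p1, p4}, {p2, p4}, {p3, p4}, {p1, p2, p4}, {p1, p3, p4}, {p2, p3, p4}, {p1, p2, p3, p4}}.
int(A) = ⋃ {U ∈ τ : U ⊆ A}. Opens contained in A: ∅, {p1}.
Taking the union of these: int(A) = {p1}.
cl(A) = ⋂ {C closed : A ⊆ C}. Closed sets containing A: {p1, p4}, {p1, p2, p4}, {p1, p3, p4}, {p1, p2, p3, p4}.
Intersecting these: cl(A) = {p1, p4}.
∂A = cl(A) ∖ int(A) = {p1, p4} ∖ {p1} = {p4}.


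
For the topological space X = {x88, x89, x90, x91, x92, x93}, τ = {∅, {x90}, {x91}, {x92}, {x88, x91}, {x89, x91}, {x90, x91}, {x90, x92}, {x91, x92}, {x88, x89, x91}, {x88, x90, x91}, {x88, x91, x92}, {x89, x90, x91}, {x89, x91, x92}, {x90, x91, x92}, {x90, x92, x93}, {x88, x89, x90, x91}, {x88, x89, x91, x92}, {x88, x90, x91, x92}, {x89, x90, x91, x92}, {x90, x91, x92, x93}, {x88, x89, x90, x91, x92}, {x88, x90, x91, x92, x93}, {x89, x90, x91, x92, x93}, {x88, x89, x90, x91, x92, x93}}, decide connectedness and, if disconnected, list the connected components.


(X, τ) is disconnected; components = [{x88, x89, x91}, {x90, x92, x93}].

Find clopen sets (U ∈ τ with X ∖ U ∈ τ):
  U = ∅, X ∖ U = {x88, x89, x90, x91, x92, x93} — both open, so U is clopen.
  U = {x88, x89, x91}, X ∖ U = {x90, x92, x93} — both open, so U is clopen.
  U = {x90, x92, x93}, X ∖ U = {x88, x89, x91} — both open, so U is clopen.
  U = {x88, x89, x90, x91, x92, x93}, X ∖ U = ∅ — both open, so U is clopen.
Nontrivial clopen(s) exist: e.g. {x90, x92, x93}. So (X, τ) is disconnected.
Compute connected components by grouping points that agree on all clopens:
  component: {x88, x89, x91}
  component: {x90, x92, x93}


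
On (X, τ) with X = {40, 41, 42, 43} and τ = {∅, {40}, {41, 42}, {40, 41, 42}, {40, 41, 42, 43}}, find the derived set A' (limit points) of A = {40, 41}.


A' = {42, 43}

For each x ∈ X, list the open sets U ∈ τ with x ∈ U, then check whether U ∩ (A ∖ {x}) ≠ ∅ for every such U.
  x = 40: open {40} ∋ x has {40} ∩ (A ∖ {40}) = ∅, so x is NOT a limit point.
  x = 41: open {41, 42} ∋ x has {41, 42} ∩ (A ∖ {41}) = ∅, so x is NOT a limit point.
  x = 42: opens ∋ x are {41, 42}, {40, 41, 42}, {40, 41, 42, 43}; each meets A ∖ {42}, so x IS a limit point.
  x = 43: opens ∋ x are {40, 41, 42, 43}; each meets A ∖ {43}, so x IS a limit point.
Collecting: A' = {42, 43}.


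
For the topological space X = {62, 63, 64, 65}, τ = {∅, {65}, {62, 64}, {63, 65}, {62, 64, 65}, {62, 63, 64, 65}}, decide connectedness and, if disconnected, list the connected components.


(X, τ) is disconnected; components = [{62, 64}, {63, 65}].

Find clopen sets (U ∈ τ with X ∖ U ∈ τ):
  U = ∅, X ∖ U = {62, 63, 64, 65} — both open, so U is clopen.
  U = {62, 64}, X ∖ U = {63, 65} — both open, so U is clopen.
  U = {63, 65}, X ∖ U = {62, 64} — both open, so U is clopen.
  U = {62, 63, 64, 65}, X ∖ U = ∅ — both open, so U is clopen.
Nontrivial clopen(s) exist: e.g. {62, 64}. So (X, τ) is disconnected.
Compute connected components by grouping points that agree on all clopens:
  component: {62, 64}
  component: {63, 65}


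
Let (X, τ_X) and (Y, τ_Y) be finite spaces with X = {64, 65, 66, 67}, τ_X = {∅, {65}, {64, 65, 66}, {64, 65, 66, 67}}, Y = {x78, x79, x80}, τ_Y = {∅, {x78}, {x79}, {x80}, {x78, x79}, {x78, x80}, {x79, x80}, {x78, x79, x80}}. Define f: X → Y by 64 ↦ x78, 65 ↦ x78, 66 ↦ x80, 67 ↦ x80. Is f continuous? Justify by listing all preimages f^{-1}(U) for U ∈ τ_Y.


f is NOT continuous.

Compute f^{-1}(U) for each U ∈ τ_Y:
  U = ∅: f^{-1}(U) = ∅ ∈ τ_X ✓.
  U = {x78}: f^{-1}(U) = {64, 65} ∉ τ_X ✗.
  U = {x79}: f^{-1}(U) = ∅ ∈ τ_X ✓.
  U = {x80}: f^{-1}(U) = {66, 67} ∉ τ_X ✗.
  U = {x78, x79}: f^{-1}(U) = {64, 65} ∉ τ_X ✗.
  U = {x78, x80}: f^{-1}(U) = {64, 65, 66, 67} ∈ τ_X ✓.
  U = {x79, x80}: f^{-1}(U) = {66, 67} ∉ τ_X ✗.
  U = {x78, x79, x80}: f^{-1}(U) = {64, 65, 66, 67} ∈ τ_X ✓.
Found U = {x78} with f^{-1}(U) = {64, 65} not in τ_X. Therefore f is NOT continuous.


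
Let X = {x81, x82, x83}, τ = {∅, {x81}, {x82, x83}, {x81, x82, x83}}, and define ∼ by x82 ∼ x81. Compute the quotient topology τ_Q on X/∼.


X/∼ = {[x81=x82], [x83]}; |τ_Q| = 2.

Equivalence classes: [x81=x82], [x83].
Quotient map π: X → X/∼ sends x81 ↦ [x81=x82], x82 ↦ [x81=x82], x83 ↦ [x83].
For each subset V ⊆ X/∼, compute π^{-1}(V) ⊆ X and check whether π^{-1}(V) ∈ τ. V is open in τ_Q iff π^{-1}(V) ∈ τ.
  V = {}: π^{-1}(V) = ∅ ∈ τ ✓.
  V = {[x81=x82]}: π^{-1}(V) = {x81, x82} ∉ τ ✗.
  V = {[x83]}: π^{-1}(V) = {x83} ∉ τ ✗.
  V = {[x81=x82], [x83]}: π^{-1}(V) = {x81, x82, x83} ∈ τ ✓.
Open sets in the quotient: τ_Q = {{}, {[x81=x82], [x83]}} (2 elements).


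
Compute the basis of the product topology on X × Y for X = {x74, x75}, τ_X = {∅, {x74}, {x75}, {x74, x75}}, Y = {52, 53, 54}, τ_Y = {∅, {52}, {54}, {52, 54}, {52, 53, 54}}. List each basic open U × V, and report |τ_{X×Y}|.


Basis B = {∅ × ∅, {x74} × {52}, {x74} × {54}, {x75} × {52}, {x75} × {54}, {x74} × {52, 54}, {x74, x75} × {52}, {x74, x75} × {54}, {x75} × {52, 54}, {x74} × {52, 53, 54}, {x75} × {52, 53, 54}, {x74, x75} × {52, 54}, {x74, x75} × {52, 53, 54}}; |τ_{X×Y}| = 25.

Enumerate products U × V with U ∈ τ_X, V ∈ τ_Y (deduplicated):
  ∅ × ∅ = {} (∅)
  {x74} × {52} = {(x74,52)}
  {x74} × {54} = {(x74,54)}
  {x75} × {52} = {(x75,52)}
  {x75} × {54} = {(x75,54)}
  {x74} × {52, 54} = {(x74,52), (x74,54)}
  {x74, x75} × {52} = {(x74,52), (x75,52)}
  {x74, x75} × {54} = {(x74,54), (x75,54)}
  {x75} × {52, 54} = {(x75,52), (x75,54)}
  {x74} × {52, 53, 54} = {(x74,52), (x74,53), (x74,54)}
  {x75} × {52, 53, 54} = {(x75,52), (x75,53), (x75,54)}
  {x74, x75} × {52, 54} = {(x74,52), (x74,54), (x75,52), (x75,54)}
  {x74, x75} × {52, 53, 54} = {(x74,52), (x74,53), (x74,54), (x75,52), (x75,53), (x75,54)}
These 13 distinct sets form the basis B.
Close under arbitrary unions to get τ_{X×Y}; counting gives |τ_{X×Y}| = 25.


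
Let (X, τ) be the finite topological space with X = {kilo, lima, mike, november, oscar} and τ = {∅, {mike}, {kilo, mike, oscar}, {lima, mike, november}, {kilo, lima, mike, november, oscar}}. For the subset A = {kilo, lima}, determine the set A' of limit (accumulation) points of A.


A' = {november, oscar}

For each x ∈ X, list the open sets U ∈ τ with x ∈ U, then check whether U ∩ (A ∖ {x}) ≠ ∅ for every such U.
  x = kilo: open {kilo, mike, oscar} ∋ x has {kilo, mike, oscar} ∩ (A ∖ {kilo}) = ∅, so x is NOT a limit point.
  x = lima: open {lima, mike, november} ∋ x has {lima, mike, november} ∩ (A ∖ {lima}) = ∅, so x is NOT a limit point.
  x = mike: open {mike} ∋ x has {mike} ∩ (A ∖ {mike}) = ∅, so x is NOT a limit point.
  x = november: opens ∋ x are {lima, mike, november}, {kilo, lima, mike, november, oscar}; each meets A ∖ {november}, so x IS a limit point.
  x = oscar: opens ∋ x are {kilo, mike, oscar}, {kilo, lima, mike, november, oscar}; each meets A ∖ {oscar}, so x IS a limit point.
Collecting: A' = {november, oscar}.


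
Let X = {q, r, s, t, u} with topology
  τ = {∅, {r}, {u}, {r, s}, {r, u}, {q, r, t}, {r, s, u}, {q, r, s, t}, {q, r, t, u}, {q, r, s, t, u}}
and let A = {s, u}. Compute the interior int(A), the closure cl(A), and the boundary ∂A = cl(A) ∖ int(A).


int(A) = {u}, cl(A) = {s, u}, ∂A = {s}.

Closed sets in (X, τ) are complements of opens:
  closed(X, τ) = {∅, {s}, {u}, {q, t}, {s, u}, {q, s, t}, {q, t, u}, {q, r, s, t}, {q, s, t, u}, {q, r, s, t, u}}.
int(A) = ⋃ {U ∈ τ : U ⊆ A}. Opens contained in A: ∅, {u}.
Taking the union of these: int(A) = {u}.
cl(A) = ⋂ {C closed : A ⊆ C}. Closed sets containing A: {s, u}, {q, s, t, u}, {q, r, s, t, u}.
Intersecting these: cl(A) = {s, u}.
∂A = cl(A) ∖ int(A) = {s, u} ∖ {u} = {s}.


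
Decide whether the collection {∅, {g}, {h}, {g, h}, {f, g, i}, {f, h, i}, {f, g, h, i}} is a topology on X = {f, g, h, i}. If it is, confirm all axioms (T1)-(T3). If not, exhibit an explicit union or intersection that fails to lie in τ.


τ is NOT a topology on X.

Axiom (T1): ∅ ∈ τ? Yes; X ∈ τ? Yes.
Axiom (T2/T3): check pairwise unions and intersections of members of τ.
Counterexample for (T3): {f, g, i} ∩ {f, h, i} = {f, i} ∉ τ. Therefore τ is NOT a topology.


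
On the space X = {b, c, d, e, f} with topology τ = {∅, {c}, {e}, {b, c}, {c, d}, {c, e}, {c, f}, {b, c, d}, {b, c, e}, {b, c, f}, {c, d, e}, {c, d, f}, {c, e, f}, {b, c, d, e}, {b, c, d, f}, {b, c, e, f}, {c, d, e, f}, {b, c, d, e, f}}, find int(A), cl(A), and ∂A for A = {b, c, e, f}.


int(A) = {b, c, e, f}, cl(A) = {b, c, d, e, f}, ∂A = {d}.

Closed sets in (X, τ) are complements of opens:
  closed(X, τ) = {∅, {b}, {d}, {e}, {f}, {b, d}, {b, e}, {b, f}, {d, e}, {d, f}, {e, f}, {b, d, e}, {b, d, f}, {b, e, f}, {d, e, f}, {b, c, d, f}, {b, d, e, f}, {b, c, d, e, f}}.
int(A) = ⋃ {U ∈ τ : U ⊆ A}. Opens contained in A: ∅, {c}, {e}, {b, c}, {c, e}, {c, f}, {b, c, e}, {b, c, f}, {c, e, f}, {b, c, e, f}.
Taking the union of these: int(A) = {b, c, e, f}.
cl(A) = ⋂ {C closed : A ⊆ C}. Closed sets containing A: {b, c, d, e, f}.
Intersecting these: cl(A) = {b, c, d, e, f}.
∂A = cl(A) ∖ int(A) = {b, c, d, e, f} ∖ {b, c, e, f} = {d}.
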